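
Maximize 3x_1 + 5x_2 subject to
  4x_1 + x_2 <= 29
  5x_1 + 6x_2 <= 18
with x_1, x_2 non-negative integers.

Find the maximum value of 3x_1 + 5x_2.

15

(x_1,x_2)=(0,3): 4·0+1·3=3≤29, 5·0+6·3=18≤18, objective 15.
(x_1,x_2)=(1,2): 4·1+1·2=6≤29, 5·1+6·2=17≤18, objective 13.
(x_1,x_2)=(0,2): 4·0+1·2=2≤29, 5·0+6·2=12≤18, objective 10.
Maximum is 15 at (x_1,x_2)=(0,3).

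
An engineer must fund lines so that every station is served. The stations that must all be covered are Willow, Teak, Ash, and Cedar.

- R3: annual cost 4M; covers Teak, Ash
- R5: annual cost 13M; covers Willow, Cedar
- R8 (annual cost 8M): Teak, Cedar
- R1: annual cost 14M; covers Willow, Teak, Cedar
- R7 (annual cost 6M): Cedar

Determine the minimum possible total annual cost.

The greedy cost-per-new-station heuristic would pick R3, R7, and R5 for 23, but a cheaper cover exists.
Choose R3 and R5: together they cover Willow, Teak, Ash, Cedar — every station.
Total annual cost: 4 + 13 = 17.
No cover costs less than 17.

17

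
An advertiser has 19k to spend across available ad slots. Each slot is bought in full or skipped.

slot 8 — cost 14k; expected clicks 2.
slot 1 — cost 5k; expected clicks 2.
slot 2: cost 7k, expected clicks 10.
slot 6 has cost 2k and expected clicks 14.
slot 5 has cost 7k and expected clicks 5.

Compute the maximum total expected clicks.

29

slot 2 + slot 6 + slot 5: cost 7 + 2 + 7 = 16 ≤ 19, expected clicks 10 + 14 + 5 = 29.
slot 1 + slot 2 + slot 6: cost 5 + 7 + 2 = 14 ≤ 19, expected clicks 2 + 10 + 14 = 26.
slot 2 + slot 6: cost 7 + 2 = 9 ≤ 19, expected clicks 10 + 14 = 24.
Best is slot 2, slot 6, and slot 5 with total expected clicks 29.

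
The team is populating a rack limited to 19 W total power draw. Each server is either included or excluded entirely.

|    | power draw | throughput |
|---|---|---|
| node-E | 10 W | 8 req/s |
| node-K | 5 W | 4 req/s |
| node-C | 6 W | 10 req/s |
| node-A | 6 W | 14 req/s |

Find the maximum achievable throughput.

28

Allowing fractional choices, the relaxed optimum would be about 29.6, but servers are indivisible.
node-K + node-C + node-A: power draw 5 + 6 + 6 = 17 ≤ 19, throughput 4 + 10 + 14 = 28.
node-C + node-A: power draw 6 + 6 = 12 ≤ 19, throughput 10 + 14 = 24.
Best is node-K, node-C, and node-A with total throughput 28.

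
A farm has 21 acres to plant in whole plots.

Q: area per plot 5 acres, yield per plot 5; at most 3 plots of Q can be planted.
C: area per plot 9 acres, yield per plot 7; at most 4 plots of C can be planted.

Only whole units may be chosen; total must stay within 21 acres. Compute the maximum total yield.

Q has the best ratio (5/5); taking only Q gives at most 3×5 = 15 (stopped by the supply cap of 3).
Mixing does better — 2×Q and 1×C: area 19 ≤ 21, yield 2·5 + 1·7 = 17.

17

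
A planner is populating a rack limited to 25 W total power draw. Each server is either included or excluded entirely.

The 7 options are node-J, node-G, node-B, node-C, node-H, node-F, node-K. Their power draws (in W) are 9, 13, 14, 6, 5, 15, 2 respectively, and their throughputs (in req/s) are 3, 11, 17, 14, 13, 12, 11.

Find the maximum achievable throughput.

44

This is an integer program with binary decision variables.
Allowing fractional choices, the relaxed optimum would be about 52.6, but servers are indivisible.
node-B + node-C + node-K: power draw 14 + 6 + 2 = 22 ≤ 25, throughput 17 + 14 + 11 = 42.
node-B + node-C + node-H: power draw 14 + 6 + 5 = 25 ≤ 25, throughput 17 + 14 + 13 = 44.
node-B + node-H + node-K: power draw 14 + 5 + 2 = 21 ≤ 25, throughput 17 + 13 + 11 = 41.
Best is node-B, node-C, and node-H with total throughput 44.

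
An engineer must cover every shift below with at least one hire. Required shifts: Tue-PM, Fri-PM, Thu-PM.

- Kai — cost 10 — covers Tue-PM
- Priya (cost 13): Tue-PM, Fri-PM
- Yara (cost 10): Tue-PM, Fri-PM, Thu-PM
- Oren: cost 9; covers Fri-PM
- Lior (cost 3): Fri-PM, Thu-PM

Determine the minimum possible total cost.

10

This is an integer covering problem.
The greedy cost-per-new-shift heuristic would pick Lior and Kai for 13, but a cheaper cover exists.
Yara alone covers Tue-PM, Fri-PM, Thu-PM — every shift.
Total cost: 10.
No cover costs less than 10.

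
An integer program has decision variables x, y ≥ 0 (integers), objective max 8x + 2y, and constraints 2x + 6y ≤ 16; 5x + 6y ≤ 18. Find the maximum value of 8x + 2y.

(x,y)=(3,0) is feasible, giving 24.
(x,y)=(2,1) is feasible, giving 18.
(x,y)=(2,0) is feasible, giving 16.
The best lattice point is (3,0), giving 24.

24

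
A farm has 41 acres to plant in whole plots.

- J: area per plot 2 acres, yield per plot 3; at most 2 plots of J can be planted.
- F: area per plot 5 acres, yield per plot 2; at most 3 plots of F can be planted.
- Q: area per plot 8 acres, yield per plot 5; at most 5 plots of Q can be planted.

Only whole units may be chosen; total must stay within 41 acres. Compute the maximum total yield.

2×J and 4×Q: area 36 ≤ 41, yield 2·3 + 4·5 = 26.
2×J, 1×F, and 4×Q: area 41 ≤ 41, yield 2·3 + 1·2 + 4·5 = 28.
Best is 28.

28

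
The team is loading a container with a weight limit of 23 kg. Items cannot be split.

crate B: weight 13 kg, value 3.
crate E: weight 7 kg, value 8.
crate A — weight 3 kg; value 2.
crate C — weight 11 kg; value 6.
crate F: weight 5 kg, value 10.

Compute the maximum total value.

Take crate E, crate C, and crate F: weight 7 + 11 + 5 = 23 ≤ 23, value 8 + 6 + 10 = 24.
No other feasible combination does better.

24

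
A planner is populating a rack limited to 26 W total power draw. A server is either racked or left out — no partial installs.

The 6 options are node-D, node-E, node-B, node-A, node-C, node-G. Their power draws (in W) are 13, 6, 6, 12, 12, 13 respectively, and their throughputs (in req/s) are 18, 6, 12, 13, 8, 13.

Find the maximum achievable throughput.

36

Treat it as a binary knapsack problem.
Allowing fractional choices, the relaxed optimum would be about 37.6, but servers are indivisible.
node-D + node-E + node-B: power draw 13 + 6 + 6 = 25 ≤ 26, throughput 18 + 6 + 12 = 36.
node-E + node-B + node-A: power draw 6 + 6 + 12 = 24 ≤ 26, throughput 6 + 12 + 13 = 31.
Best is node-D, node-E, and node-B with total throughput 36.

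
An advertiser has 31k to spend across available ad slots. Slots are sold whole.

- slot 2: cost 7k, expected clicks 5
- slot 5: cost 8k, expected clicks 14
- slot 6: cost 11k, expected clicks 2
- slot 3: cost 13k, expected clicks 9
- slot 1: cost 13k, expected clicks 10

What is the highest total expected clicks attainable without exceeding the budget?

29

This is a 0-1 knapsack instance.
slot 2 + slot 5 + slot 1: cost 7 + 8 + 13 = 28 ≤ 31, expected clicks 5 + 14 + 10 = 29.
slot 2 + slot 5 + slot 3: cost 7 + 8 + 13 = 28 ≤ 31, expected clicks 5 + 14 + 9 = 28.
Best is slot 2, slot 5, and slot 1 with total expected clicks 29.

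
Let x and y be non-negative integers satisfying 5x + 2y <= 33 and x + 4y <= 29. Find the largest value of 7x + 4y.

52

The continuous relaxation peaks at (4.11, 6.22) with value 53.67; rounding to a feasible lattice point costs some objective.
(x,y)=(4,6): 5·4+2·6=32≤33, 1·4+4·6=28≤29, objective 52.
(x,y)=(4,5): 5·4+2·5=30≤33, 1·4+4·5=24≤29, objective 48.
(x,y)=(3,6): 5·3+2·6=27≤33, 1·3+4·6=27≤29, objective 45.
The best lattice point is (4,6), giving 52.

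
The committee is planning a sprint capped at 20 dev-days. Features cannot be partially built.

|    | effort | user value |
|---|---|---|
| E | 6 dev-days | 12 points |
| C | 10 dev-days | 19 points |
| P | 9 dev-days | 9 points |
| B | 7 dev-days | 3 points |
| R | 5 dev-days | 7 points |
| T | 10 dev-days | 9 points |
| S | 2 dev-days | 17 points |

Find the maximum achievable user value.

48

C + R + S: effort 10 + 5 + 2 = 17 ≤ 20, user value 19 + 7 + 17 = 43.
E + C + S: effort 6 + 10 + 2 = 18 ≤ 20, user value 12 + 19 + 17 = 48.
C + B + S: effort 10 + 7 + 2 = 19 ≤ 20, user value 19 + 3 + 17 = 39.
Best is E, C, and S with total user value 48.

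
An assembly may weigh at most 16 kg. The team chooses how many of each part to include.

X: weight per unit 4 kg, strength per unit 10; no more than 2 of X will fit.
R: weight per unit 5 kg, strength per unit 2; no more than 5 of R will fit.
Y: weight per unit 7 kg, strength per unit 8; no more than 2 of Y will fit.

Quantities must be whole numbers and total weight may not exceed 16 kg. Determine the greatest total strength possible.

X has the best ratio (10/4); taking only X gives at most 2×10 = 20 (stopped by the supply cap of 2).
Mixing does better — 2×X and 1×Y: weight 15 ≤ 16, strength 2·10 + 1·8 = 28.

28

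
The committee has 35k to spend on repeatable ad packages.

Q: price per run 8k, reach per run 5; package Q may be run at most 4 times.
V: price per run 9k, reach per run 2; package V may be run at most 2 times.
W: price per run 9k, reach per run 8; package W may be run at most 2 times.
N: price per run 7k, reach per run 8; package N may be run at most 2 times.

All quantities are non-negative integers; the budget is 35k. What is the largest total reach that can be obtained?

32

1×Q, 1×W, and 2×N: price 31 ≤ 35, reach 1·5 + 1·8 + 2·8 = 29.
2×W and 2×N: price 32 ≤ 35, reach 2·8 + 2·8 = 32.
Best is 32.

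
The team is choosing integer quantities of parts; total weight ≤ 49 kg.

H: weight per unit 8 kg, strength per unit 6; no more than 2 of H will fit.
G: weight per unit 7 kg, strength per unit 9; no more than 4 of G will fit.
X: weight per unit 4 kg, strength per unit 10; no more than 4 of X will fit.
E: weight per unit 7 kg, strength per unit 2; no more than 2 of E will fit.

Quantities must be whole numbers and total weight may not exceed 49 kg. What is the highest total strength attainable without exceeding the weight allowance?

76

This is a bounded integer knapsack.
4×G and 4×X: weight 44 ≤ 49, strength 4·9 + 4·10 = 76.
1×H, 3×G, and 4×X: weight 45 ≤ 49, strength 1·6 + 3·9 + 4·10 = 73.
Best is 76.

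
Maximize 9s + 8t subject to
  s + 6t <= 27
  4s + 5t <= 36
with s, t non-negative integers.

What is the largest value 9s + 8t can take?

81

(s,t)=(9,0): 1·9+6·0=9≤27, 4·9+5·0=36≤36, objective 81.
(s,t)=(8,0): 1·8+6·0=8≤27, 4·8+5·0=32≤36, objective 72.
No feasible integer point exceeds 81.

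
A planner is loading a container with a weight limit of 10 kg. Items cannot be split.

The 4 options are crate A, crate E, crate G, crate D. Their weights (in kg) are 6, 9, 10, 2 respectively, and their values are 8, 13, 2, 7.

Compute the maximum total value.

Allowing fractional choices, the relaxed optimum would be about 18.6, but items are indivisible.
crate E: weight 9 ≤ 10, value 13.
crate A: weight 6 ≤ 10, value 8.
crate A + crate D: weight 6 + 2 = 8 ≤ 10, value 8 + 7 = 15.
Best is crate A and crate D with total value 15.

15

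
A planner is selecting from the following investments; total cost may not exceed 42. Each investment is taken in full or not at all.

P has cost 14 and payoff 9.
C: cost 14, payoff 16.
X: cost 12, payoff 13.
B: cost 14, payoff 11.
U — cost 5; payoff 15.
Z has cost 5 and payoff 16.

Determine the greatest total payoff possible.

60

This is an integer program with binary decision variables.
Allowing fractional choices, the relaxed optimum would be about 64.7, but investments are indivisible.
P + C + U + Z: cost 14 + 14 + 5 + 5 = 38 ≤ 42, payoff 9 + 16 + 15 + 16 = 56.
C + B + U + Z: cost 14 + 14 + 5 + 5 = 38 ≤ 42, payoff 16 + 11 + 15 + 16 = 58.
C + X + U + Z: cost 14 + 12 + 5 + 5 = 36 ≤ 42, payoff 16 + 13 + 15 + 16 = 60.
Best is C, X, U, and Z with total payoff 60.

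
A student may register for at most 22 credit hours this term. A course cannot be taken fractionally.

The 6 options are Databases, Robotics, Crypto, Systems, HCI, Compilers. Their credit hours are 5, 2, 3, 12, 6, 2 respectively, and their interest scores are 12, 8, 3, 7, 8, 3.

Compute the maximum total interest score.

34

Databases + Robotics + Crypto + HCI + Compilers: credit hours 5 + 2 + 3 + 6 + 2 = 18 ≤ 22, interest score 12 + 8 + 3 + 8 + 3 = 34.
Databases + Robotics + Crypto + HCI: credit hours 5 + 2 + 3 + 6 = 16 ≤ 22, interest score 12 + 8 + 3 + 8 = 31.
Databases + Robotics + HCI + Compilers: credit hours 5 + 2 + 6 + 2 = 15 ≤ 22, interest score 12 + 8 + 8 + 3 = 31.
Best is Databases, Robotics, Crypto, HCI, and Compilers with total interest score 34.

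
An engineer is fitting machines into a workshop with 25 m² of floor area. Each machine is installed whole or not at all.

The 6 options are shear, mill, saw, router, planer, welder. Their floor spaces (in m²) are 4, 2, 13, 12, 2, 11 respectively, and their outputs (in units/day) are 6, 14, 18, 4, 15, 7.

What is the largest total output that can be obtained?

53

Allowing fractional choices, the relaxed optimum would be about 55.5, but machines are indivisible.
shear + mill + saw + planer: floor space 4 + 2 + 13 + 2 = 21 ≤ 25, output 6 + 14 + 18 + 15 = 53.
mill + saw + planer: floor space 2 + 13 + 2 = 17 ≤ 25, output 14 + 18 + 15 = 47.
Best is shear, mill, saw, and planer with total output 53.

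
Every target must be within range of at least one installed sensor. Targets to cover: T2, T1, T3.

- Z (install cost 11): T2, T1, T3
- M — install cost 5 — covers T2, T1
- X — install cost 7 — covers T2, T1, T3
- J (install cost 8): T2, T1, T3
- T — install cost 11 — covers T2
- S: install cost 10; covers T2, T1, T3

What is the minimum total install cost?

7

X alone covers T2, T1, T3 — every target.
Total install cost: 7.
No cover costs less than 7.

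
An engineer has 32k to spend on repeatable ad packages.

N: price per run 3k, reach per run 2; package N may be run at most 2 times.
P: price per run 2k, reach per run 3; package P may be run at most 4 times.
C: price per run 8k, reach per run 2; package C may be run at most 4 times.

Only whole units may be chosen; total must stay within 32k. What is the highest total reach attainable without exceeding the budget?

2×N, 4×P, and 2×C: price 30 ≤ 32, reach 2·2 + 4·3 + 2·2 = 20.
4×P and 3×C: price 32 ≤ 32, reach 4·3 + 3·2 = 18.
Best is 20.

20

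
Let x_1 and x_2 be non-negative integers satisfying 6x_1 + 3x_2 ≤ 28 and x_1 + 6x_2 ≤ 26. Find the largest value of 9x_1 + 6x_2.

Relaxing integrality, the LP optimum is 47.82 at (x_1,x_2) = (2.73, 3.88), which is not an integer point.
(x_1,x_2)=(3,3): 6·3+3·3=27≤28, 1·3+6·3=21≤26, objective 45.
(x_1,x_2)=(2,4): 6·2+3·4=24≤28, 1·2+6·4=26≤26, objective 42.
(x_1,x_2)=(3,2): 6·3+3·2=24≤28, 1·3+6·2=15≤26, objective 39.
No feasible integer point exceeds 45.

45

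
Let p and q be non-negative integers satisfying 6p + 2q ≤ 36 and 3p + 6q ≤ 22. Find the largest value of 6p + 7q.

Relaxing integrality, the LP optimum is 40.00 at (p,q) = (5.73, 0.8), which is not an integer point.
(p,q)=(5,1): 6·5+2·1=32≤36, 3·5+6·1=21≤22, objective 37.
(p,q)=(6,0): 6·6+2·0=36≤36, 3·6+6·0=18≤22, objective 36.
(p,q)=(4,1): 6·4+2·1=26≤36, 3·4+6·1=18≤22, objective 31.
The best lattice point is (5,1), giving 37.

37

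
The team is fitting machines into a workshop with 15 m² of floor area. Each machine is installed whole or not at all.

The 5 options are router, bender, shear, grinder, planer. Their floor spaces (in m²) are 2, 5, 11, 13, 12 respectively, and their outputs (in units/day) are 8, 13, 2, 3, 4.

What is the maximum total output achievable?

21

This is an integer program with binary decision variables.
router + planer: floor space 2 + 12 = 14 ≤ 15, output 8 + 4 = 12.
router + bender: floor space 2 + 5 = 7 ≤ 15, output 8 + 13 = 21.
bender: floor space 5 ≤ 15, output 13.
Best is router and bender with total output 21.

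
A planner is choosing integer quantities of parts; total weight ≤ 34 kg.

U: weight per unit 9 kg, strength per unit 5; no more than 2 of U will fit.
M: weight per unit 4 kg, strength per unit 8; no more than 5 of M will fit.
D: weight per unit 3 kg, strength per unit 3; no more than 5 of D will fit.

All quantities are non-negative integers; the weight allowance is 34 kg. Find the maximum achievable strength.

52

M has the best ratio (8/4); taking only M gives at most 5×8 = 40 (stopped by the supply cap of 5).
Mixing does better — 5×M and 4×D: weight 32 ≤ 34, strength 5·8 + 4·3 = 52.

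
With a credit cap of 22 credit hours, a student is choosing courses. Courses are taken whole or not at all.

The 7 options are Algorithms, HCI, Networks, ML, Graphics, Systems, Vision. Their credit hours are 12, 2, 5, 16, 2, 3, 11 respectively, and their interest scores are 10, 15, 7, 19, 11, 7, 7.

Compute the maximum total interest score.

Allowing fractional choices, the relaxed optimum would be about 51.9, but courses are indivisible.
HCI + ML + Graphics: credit hours 2 + 16 + 2 = 20 ≤ 22, interest score 15 + 19 + 11 = 45.
Algorithms + HCI + Graphics + Systems: credit hours 12 + 2 + 2 + 3 = 19 ≤ 22, interest score 10 + 15 + 11 + 7 = 43.
Best is HCI, ML, and Graphics with total interest score 45.

45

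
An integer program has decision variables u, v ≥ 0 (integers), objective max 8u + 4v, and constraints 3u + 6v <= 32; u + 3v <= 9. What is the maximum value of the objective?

(u,v)=(9,0): 3·9+6·0=27≤32, 1·9+3·0=9≤9, objective 72.
(u,v)=(8,0): 3·8+6·0=24≤32, 1·8+3·0=8≤9, objective 64.
No feasible integer point exceeds 72.

72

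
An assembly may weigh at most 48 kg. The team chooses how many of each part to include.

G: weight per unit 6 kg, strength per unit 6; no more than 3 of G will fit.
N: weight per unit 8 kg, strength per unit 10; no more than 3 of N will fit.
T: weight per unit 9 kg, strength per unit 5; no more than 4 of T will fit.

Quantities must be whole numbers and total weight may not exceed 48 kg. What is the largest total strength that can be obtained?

This is a bounded integer knapsack.
N has the best ratio (10/8); taking only N gives at most 3×10 = 30 (stopped by the supply cap of 3).
Mixing does better — 3×G and 3×N: weight 42 ≤ 48, strength 3·6 + 3·10 = 48.

48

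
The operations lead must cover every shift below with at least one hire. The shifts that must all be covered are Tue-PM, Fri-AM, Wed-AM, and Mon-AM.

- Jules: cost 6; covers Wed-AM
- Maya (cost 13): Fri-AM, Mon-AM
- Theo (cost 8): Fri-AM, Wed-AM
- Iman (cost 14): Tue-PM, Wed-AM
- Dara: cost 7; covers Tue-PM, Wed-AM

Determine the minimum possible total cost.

20

Choose Maya and Dara: together they cover Tue-PM, Fri-AM, Wed-AM, Mon-AM — every shift.
Total cost: 13 + 7 = 20.
No cover costs less than 20.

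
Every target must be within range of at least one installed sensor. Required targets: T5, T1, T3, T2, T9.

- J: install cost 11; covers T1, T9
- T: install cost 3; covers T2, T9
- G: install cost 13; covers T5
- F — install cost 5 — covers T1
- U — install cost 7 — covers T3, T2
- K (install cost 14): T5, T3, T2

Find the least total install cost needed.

Choose T, F, and K: together they cover T5, T1, T3, T2, T9 — every target.
Total install cost: 3 + 5 + 14 = 22.

22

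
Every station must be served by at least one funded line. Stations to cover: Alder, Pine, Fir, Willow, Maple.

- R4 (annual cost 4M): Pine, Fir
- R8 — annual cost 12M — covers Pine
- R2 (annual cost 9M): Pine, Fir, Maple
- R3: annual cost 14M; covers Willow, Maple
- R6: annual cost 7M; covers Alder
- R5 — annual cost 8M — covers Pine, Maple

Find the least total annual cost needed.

This is a weighted set-cover instance.
Choose R4, R3, and R6: together they cover Alder, Pine, Fir, Willow, Maple — every station.
Total annual cost: 4 + 14 + 7 = 25.
No cover costs less than 25.

25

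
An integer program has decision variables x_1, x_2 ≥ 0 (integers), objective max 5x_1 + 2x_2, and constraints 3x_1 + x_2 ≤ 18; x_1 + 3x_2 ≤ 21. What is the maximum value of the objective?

31

(x_1,x_2)=(5,3): 3·5+1·3=18≤18, 1·5+3·3=14≤21, objective 31.
(x_1,x_2)=(4,5): 3·4+1·5=17≤18, 1·4+3·5=19≤21, objective 30.
(x_1,x_2)=(5,2): 3·5+1·2=17≤18, 1·5+3·2=11≤21, objective 29.
(x_1,x_2)=(4,4): 3·4+1·4=16≤18, 1·4+3·4=16≤21, objective 28.
Maximum is 31 at (x_1,x_2)=(5,3).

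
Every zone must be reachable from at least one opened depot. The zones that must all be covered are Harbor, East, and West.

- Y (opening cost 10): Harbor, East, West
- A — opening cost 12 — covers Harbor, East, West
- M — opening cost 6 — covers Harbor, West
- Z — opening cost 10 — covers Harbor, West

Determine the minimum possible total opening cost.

This is a weighted set-cover instance.
The greedy cost-per-new-zone heuristic would pick M and Y for 16, but a cheaper cover exists.
Y alone covers Harbor, East, West — every zone.
Total opening cost: 10.
No cover costs less than 10.

10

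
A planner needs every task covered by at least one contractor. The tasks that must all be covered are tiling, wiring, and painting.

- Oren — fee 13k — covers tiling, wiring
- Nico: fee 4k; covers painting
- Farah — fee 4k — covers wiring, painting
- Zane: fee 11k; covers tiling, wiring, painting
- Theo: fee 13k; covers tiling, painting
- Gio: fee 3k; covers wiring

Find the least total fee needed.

Zane alone covers tiling, wiring, painting — every task.
Total fee: 11.

11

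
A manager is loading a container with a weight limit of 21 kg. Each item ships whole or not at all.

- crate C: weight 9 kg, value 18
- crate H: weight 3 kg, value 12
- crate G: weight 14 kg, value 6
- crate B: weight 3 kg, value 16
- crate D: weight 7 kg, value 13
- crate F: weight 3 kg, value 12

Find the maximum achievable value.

58

Treat it as a binary knapsack problem.
crate C + crate B + crate D: weight 9 + 3 + 7 = 19 ≤ 21, value 18 + 16 + 13 = 47.
crate H + crate B + crate D + crate F: weight 3 + 3 + 7 + 3 = 16 ≤ 21, value 12 + 16 + 13 + 12 = 53.
crate C + crate H + crate B + crate F: weight 9 + 3 + 3 + 3 = 18 ≤ 21, value 18 + 12 + 16 + 12 = 58.
Best is crate C, crate H, crate B, and crate F with total value 58.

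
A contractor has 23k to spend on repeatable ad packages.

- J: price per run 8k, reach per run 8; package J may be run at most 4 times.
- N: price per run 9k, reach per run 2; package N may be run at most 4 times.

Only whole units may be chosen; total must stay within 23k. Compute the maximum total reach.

1×J and 1×N: price 17 ≤ 23, reach 1·8 + 1·2 = 10.
2×J: price 16 ≤ 23, reach 2·8 = 16.
Best is 16.

16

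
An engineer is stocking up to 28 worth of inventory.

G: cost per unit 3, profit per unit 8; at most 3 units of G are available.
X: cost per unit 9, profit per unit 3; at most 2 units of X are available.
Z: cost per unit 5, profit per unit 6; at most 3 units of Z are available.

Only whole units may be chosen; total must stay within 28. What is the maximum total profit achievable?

42

G has the best ratio (8/3); taking only G gives at most 3×8 = 24 (stopped by the supply cap of 3).
Mixing does better — 3×G and 3×Z: cost 24 ≤ 28, profit 3·8 + 3·6 = 42.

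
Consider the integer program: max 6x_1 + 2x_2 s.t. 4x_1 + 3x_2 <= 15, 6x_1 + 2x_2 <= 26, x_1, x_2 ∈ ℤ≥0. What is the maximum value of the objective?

20

(x_1,x_2)=(3,1): 4·3+3·1=15≤15, 6·3+2·1=20≤26, objective 20.
(x_1,x_2)=(3,0): 4·3+3·0=12≤15, 6·3+2·0=18≤26, objective 18.
(x_1,x_2)=(2,2): 4·2+3·2=14≤15, 6·2+2·2=16≤26, objective 16.
(x_1,x_2)=(2,1): 4·2+3·1=11≤15, 6·2+2·1=14≤26, objective 14.
The best lattice point is (3,1), giving 20.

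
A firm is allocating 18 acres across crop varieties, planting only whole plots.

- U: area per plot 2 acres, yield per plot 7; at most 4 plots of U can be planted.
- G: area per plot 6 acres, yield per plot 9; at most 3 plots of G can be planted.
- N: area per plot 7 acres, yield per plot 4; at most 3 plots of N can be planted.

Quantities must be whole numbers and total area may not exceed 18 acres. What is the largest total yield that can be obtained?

U has the best ratio (7/2); taking only U gives at most 4×7 = 28 (stopped by the supply cap of 4).
Mixing does better — 3×U and 2×G: area 18 ≤ 18, yield 3·7 + 2·9 = 39.

39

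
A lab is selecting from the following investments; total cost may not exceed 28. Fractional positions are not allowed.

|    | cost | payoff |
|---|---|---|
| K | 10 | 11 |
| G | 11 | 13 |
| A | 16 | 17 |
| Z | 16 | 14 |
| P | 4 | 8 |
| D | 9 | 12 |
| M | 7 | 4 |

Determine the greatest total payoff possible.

Allowing fractional choices, the relaxed optimum would be about 37.4, but investments are indivisible.
K + G + P: cost 10 + 11 + 4 = 25 ≤ 28, payoff 11 + 13 + 8 = 32.
G + P + D: cost 11 + 4 + 9 = 24 ≤ 28, payoff 13 + 8 + 12 = 33.
Best is G, P, and D with total payoff 33.

33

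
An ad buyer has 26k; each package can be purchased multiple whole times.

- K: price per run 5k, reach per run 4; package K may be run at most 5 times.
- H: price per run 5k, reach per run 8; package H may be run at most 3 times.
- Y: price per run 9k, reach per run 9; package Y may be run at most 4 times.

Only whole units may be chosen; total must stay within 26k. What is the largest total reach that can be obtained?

33

This is a bounded integer knapsack.
H has the best ratio (8/5); taking only H gives at most 3×8 = 24 (stopped by the supply cap of 3).
Mixing does better — 3×H and 1×Y: price 24 ≤ 26, reach 3·8 + 1·9 = 33.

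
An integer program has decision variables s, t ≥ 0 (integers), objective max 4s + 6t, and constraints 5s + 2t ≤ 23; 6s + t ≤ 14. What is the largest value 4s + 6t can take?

66

(s,t)=(0,11): 5·0+2·11=22≤23, 6·0+1·11=11≤14, objective 66.
(s,t)=(0,10): 5·0+2·10=20≤23, 6·0+1·10=10≤14, objective 60.
No feasible integer point exceeds 66.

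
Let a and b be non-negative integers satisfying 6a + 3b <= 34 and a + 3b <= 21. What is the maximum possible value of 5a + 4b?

(a,b)=(3,5): 6·3+3·5=33≤34, 1·3+3·5=18≤21, objective 35.
(a,b)=(2,6): 6·2+3·6=30≤34, 1·2+3·6=20≤21, objective 34.
(a,b)=(3,4): 6·3+3·4=30≤34, 1·3+3·4=15≤21, objective 31.
(a,b)=(2,5): 6·2+3·5=27≤34, 1·2+3·5=17≤21, objective 30.
The best lattice point is (3,5), giving 35.

35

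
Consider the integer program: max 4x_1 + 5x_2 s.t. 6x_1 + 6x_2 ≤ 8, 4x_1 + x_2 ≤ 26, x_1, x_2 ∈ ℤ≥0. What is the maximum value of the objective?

5

The continuous relaxation peaks at (0, 1.33) with value 6.67; rounding to a feasible lattice point costs some objective.
(x_1,x_2)=(0,1): 6·0+6·1=6≤8, 4·0+1·1=1≤26, objective 5.
(x_1,x_2)=(1,0): 6·1+6·0=6≤8, 4·1+1·0=4≤26, objective 4.
(x_1,x_2)=(0,0): 6·0+6·0=0≤8, 4·0+1·0=0≤26, objective 0.
The best lattice point is (0,1), giving 5.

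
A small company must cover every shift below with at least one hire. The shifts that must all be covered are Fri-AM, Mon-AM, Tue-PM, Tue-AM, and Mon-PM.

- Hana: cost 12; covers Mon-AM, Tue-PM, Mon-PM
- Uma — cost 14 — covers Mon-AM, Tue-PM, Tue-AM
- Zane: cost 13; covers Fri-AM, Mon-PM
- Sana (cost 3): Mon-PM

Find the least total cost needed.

27

This is an integer covering problem.
The greedy cost-per-new-shift heuristic would pick Sana, Uma, and Zane for 30, but a cheaper cover exists.
Choose Uma and Zane: together they cover Fri-AM, Mon-AM, Tue-PM, Tue-AM, Mon-PM — every shift.
Total cost: 14 + 13 = 27.
No cover costs less than 27.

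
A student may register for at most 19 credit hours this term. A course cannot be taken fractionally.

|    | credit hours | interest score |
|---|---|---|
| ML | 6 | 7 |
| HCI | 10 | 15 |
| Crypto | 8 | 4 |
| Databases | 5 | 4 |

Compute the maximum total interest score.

ML + HCI: credit hours 6 + 10 = 16 ≤ 19, interest score 7 + 15 = 22.
HCI + Databases: credit hours 10 + 5 = 15 ≤ 19, interest score 15 + 4 = 19.
HCI + Crypto: credit hours 10 + 8 = 18 ≤ 19, interest score 15 + 4 = 19.
Best is ML and HCI with total interest score 22.

22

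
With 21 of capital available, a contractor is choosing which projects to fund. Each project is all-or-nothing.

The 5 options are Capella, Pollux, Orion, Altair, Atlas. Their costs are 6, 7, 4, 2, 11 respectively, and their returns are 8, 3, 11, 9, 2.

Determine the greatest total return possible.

Capella + Orion + Altair: cost 6 + 4 + 2 = 12 ≤ 21, return 8 + 11 + 9 = 28.
Capella + Pollux + Orion + Altair: cost 6 + 7 + 4 + 2 = 19 ≤ 21, return 8 + 3 + 11 + 9 = 31.
Best is Capella, Pollux, Orion, and Altair with total return 31.

31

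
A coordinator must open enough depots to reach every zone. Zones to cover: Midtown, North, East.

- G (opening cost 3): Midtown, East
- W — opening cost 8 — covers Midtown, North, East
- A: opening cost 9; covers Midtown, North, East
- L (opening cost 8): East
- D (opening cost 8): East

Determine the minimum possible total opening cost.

8

W alone covers Midtown, North, East — every zone.
Total opening cost: 8.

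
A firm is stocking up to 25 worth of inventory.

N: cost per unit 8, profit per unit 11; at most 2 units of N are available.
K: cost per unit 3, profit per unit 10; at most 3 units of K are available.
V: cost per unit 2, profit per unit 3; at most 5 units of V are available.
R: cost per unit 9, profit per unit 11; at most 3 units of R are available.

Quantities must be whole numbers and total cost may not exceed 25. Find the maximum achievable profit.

K has the best ratio (10/3); taking only K gives at most 3×10 = 30 (stopped by the supply cap of 3).
Mixing does better — 1×N, 3×K, and 4×V: cost 25 ≤ 25, profit 1·11 + 3·10 + 4·3 = 53.

53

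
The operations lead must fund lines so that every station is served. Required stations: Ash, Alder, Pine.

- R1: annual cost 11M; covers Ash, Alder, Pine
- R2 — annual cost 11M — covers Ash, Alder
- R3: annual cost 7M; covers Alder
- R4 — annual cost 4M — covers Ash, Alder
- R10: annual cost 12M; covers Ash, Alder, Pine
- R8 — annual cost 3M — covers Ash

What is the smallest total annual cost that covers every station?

11

R1 alone covers Ash, Alder, Pine — every station.
Total annual cost: 11.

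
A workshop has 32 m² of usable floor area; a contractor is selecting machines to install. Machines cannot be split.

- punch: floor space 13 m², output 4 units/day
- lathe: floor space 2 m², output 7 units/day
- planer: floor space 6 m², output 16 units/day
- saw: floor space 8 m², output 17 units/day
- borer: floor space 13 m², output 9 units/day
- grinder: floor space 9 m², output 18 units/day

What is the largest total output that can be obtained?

Allowing fractional choices, the relaxed optimum would be about 62.8, but machines are indivisible.
lathe + saw + borer + grinder: floor space 2 + 8 + 13 + 9 = 32 ≤ 32, output 7 + 17 + 9 + 18 = 51.
lathe + planer + saw + grinder: floor space 2 + 6 + 8 + 9 = 25 ≤ 32, output 7 + 16 + 17 + 18 = 58.
planer + saw + grinder: floor space 6 + 8 + 9 = 23 ≤ 32, output 16 + 17 + 18 = 51.
Best is lathe, planer, saw, and grinder with total output 58.

58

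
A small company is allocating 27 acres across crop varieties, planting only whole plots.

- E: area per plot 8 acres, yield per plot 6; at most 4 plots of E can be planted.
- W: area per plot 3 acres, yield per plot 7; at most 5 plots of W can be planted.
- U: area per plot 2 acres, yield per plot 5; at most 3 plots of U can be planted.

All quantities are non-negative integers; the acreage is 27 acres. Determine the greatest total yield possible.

This is a bounded integer knapsack.
1×E, 5×W, and 2×U: area 27 ≤ 27, yield 1·6 + 5·7 + 2·5 = 51.
5×W and 3×U: area 21 ≤ 27, yield 5·7 + 3·5 = 50.
Best is 51.

51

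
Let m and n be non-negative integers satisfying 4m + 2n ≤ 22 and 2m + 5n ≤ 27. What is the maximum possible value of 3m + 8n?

The continuous relaxation peaks at (0, 5.4) with value 43.20; rounding to a feasible lattice point costs some objective.
(m,n)=(1,5): 4·1+2·5=14≤22, 2·1+5·5=27≤27, objective 43.
(m,n)=(0,5): 4·0+2·5=10≤22, 2·0+5·5=25≤27, objective 40.
(m,n)=(2,4): 4·2+2·4=16≤22, 2·2+5·4=24≤27, objective 38.
Maximum is 43 at (m,n)=(1,5).

43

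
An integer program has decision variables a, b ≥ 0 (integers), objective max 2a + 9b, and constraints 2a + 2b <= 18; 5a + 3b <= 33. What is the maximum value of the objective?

81

(a,b)=(0,9): 2·0+2·9=18≤18, 5·0+3·9=27≤33, objective 81.
(a,b)=(1,8): 2·1+2·8=18≤18, 5·1+3·8=29≤33, objective 74.
(a,b)=(0,8): 2·0+2·8=16≤18, 5·0+3·8=24≤33, objective 72.
No feasible integer point exceeds 81.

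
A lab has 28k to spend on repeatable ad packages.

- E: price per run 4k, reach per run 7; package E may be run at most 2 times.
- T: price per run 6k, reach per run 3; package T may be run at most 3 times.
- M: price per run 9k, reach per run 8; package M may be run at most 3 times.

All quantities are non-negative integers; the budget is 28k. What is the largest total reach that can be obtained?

30

Take 2×E and 2×M: price 26 ≤ 28, reach 2·7 + 2·8 = 30.
E has the best ratio (7/4) and is taken to its limit of 2; remaining capacity is filled optimally with the others.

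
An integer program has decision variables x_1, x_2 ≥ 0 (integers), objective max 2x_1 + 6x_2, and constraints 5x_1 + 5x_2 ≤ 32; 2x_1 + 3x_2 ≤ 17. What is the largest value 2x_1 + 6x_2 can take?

(x_1,x_2)=(1,5): 5·1+5·5=30≤32, 2·1+3·5=17≤17, objective 32.
(x_1,x_2)=(0,5): 5·0+5·5=25≤32, 2·0+3·5=15≤17, objective 30.
(x_1,x_2)=(2,4): 5·2+5·4=30≤32, 2·2+3·4=16≤17, objective 28.
Maximum is 32 at (x_1,x_2)=(1,5).

32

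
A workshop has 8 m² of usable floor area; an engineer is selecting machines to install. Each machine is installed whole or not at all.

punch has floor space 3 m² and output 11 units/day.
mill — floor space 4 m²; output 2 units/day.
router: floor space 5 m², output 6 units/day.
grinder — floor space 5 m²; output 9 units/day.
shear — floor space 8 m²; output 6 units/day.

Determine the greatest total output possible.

20

punch + grinder: floor space 3 + 5 = 8 ≤ 8, output 11 + 9 = 20.
punch + router: floor space 3 + 5 = 8 ≤ 8, output 11 + 6 = 17.
punch + mill: floor space 3 + 4 = 7 ≤ 8, output 11 + 2 = 13.
Best is punch and grinder with total output 20.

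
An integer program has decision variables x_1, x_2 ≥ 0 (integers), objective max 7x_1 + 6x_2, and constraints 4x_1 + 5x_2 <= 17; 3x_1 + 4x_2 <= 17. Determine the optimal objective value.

The continuous relaxation peaks at (4.25, 0) with value 29.75; rounding to a feasible lattice point costs some objective.
(x_1,x_2)=(4,0): 4·4+5·0=16≤17, 3·4+4·0=12≤17, objective 28.
(x_1,x_2)=(3,1): 4·3+5·1=17≤17, 3·3+4·1=13≤17, objective 27.
(x_1,x_2)=(3,0): 4·3+5·0=12≤17, 3·3+4·0=9≤17, objective 21.
No feasible integer point exceeds 28.

28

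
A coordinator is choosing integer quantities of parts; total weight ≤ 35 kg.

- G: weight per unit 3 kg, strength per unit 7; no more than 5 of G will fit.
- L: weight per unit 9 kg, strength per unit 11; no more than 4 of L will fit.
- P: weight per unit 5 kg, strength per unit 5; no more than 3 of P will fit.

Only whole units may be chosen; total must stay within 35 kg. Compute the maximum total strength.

57

Take 5×G and 2×L: weight 33 ≤ 35, strength 5·7 + 2·11 = 57.
G has the best ratio (7/3) and is taken to its limit of 5; remaining capacity is filled optimally with the others.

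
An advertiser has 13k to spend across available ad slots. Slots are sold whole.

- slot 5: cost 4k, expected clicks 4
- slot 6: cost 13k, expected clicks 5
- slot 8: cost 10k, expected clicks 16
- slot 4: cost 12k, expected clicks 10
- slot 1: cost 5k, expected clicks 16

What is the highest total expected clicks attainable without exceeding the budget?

20

This is a 0-1 knapsack instance.
Allowing fractional choices, the relaxed optimum would be about 28.8, but ad slots are indivisible.
slot 1: cost 5 ≤ 13, expected clicks 16.
slot 5 + slot 1: cost 4 + 5 = 9 ≤ 13, expected clicks 4 + 16 = 20.
Best is slot 5 and slot 1 with total expected clicks 20.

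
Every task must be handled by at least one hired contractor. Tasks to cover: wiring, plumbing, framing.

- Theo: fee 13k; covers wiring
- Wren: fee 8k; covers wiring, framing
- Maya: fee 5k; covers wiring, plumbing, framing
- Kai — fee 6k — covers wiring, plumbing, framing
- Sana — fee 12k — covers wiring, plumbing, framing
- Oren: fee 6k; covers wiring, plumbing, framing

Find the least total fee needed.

5

Maya alone covers wiring, plumbing, framing — every task.
Total fee: 5.
No cover costs less than 5.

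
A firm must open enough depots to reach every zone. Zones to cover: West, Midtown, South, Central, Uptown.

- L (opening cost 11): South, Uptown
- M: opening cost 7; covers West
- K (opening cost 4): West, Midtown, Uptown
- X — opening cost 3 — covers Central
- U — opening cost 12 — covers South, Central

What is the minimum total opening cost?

The greedy cost-per-new-zone heuristic would pick K, X, and L for 18, but a cheaper cover exists.
Choose K and U: together they cover West, Midtown, South, Central, Uptown — every zone.
Total opening cost: 4 + 12 = 16.
No cover costs less than 16.

16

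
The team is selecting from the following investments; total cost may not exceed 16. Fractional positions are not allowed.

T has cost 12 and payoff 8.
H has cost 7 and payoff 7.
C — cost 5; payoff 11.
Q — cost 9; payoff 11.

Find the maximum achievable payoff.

22

This is an integer program with binary decision variables.
H + Q: cost 7 + 9 = 16 ≤ 16, payoff 7 + 11 = 18.
C + Q: cost 5 + 9 = 14 ≤ 16, payoff 11 + 11 = 22.
H + C: cost 7 + 5 = 12 ≤ 16, payoff 7 + 11 = 18.
Best is C and Q with total payoff 22.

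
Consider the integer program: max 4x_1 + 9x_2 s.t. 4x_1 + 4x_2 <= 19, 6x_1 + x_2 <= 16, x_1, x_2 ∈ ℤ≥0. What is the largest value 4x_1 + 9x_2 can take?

The continuous relaxation peaks at (0, 4.75) with value 42.75; rounding to a feasible lattice point costs some objective.
(x_1,x_2)=(0,4): 4·0+4·4=16≤19, 6·0+1·4=4≤16, objective 36.
(x_1,x_2)=(1,3): 4·1+4·3=16≤19, 6·1+1·3=9≤16, objective 31.
(x_1,x_2)=(0,3): 4·0+4·3=12≤19, 6·0+1·3=3≤16, objective 27.
The best lattice point is (0,4), giving 36.

36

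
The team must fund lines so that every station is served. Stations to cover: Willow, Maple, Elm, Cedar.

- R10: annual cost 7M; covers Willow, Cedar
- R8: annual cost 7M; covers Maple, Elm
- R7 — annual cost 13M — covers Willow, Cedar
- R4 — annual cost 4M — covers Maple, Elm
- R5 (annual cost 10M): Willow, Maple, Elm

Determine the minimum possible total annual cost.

11

Choose R10 and R4: together they cover Willow, Maple, Elm, Cedar — every station.
Total annual cost: 7 + 4 = 11.
No cover costs less than 11.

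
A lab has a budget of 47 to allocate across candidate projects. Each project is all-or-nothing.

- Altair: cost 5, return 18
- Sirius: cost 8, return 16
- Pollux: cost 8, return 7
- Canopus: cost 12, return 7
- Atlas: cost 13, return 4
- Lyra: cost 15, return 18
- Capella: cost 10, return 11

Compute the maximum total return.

70

Altair + Sirius + Pollux + Lyra + Capella: cost 5 + 8 + 8 + 15 + 10 = 46 ≤ 47, return 18 + 16 + 7 + 18 + 11 = 70.
Altair + Sirius + Lyra + Capella: cost 5 + 8 + 15 + 10 = 38 ≤ 47, return 18 + 16 + 18 + 11 = 63.
Altair + Sirius + Pollux + Lyra: cost 5 + 8 + 8 + 15 = 36 ≤ 47, return 18 + 16 + 7 + 18 = 59.
Best is Altair, Sirius, Pollux, Lyra, and Capella with total return 70.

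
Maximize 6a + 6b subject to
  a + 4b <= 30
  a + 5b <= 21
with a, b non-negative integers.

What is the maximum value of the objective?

126

(a,b)=(21,0): 1·21+4·0=21≤30, 1·21+5·0=21≤21, objective 126.
(a,b)=(20,0): 1·20+4·0=20≤30, 1·20+5·0=20≤21, objective 120.
The best lattice point is (21,0), giving 126.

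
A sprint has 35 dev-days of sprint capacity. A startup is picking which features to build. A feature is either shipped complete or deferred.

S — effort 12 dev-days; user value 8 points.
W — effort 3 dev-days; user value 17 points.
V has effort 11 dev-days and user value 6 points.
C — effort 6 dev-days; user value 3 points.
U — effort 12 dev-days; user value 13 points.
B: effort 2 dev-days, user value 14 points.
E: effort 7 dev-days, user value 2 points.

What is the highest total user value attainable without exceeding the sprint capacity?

55

Allowing fractional choices, the relaxed optimum would be about 55.3, but features are indivisible.
W + V + C + U + B: effort 3 + 11 + 6 + 12 + 2 = 34 ≤ 35, user value 17 + 6 + 3 + 13 + 14 = 53.
S + W + C + U + B: effort 12 + 3 + 6 + 12 + 2 = 35 ≤ 35, user value 8 + 17 + 3 + 13 + 14 = 55.
Best is S, W, C, U, and B with total user value 55.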